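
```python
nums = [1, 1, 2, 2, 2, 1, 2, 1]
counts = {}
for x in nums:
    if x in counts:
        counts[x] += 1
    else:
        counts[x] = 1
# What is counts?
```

Initial: counts = {}, nums = [1, 1, 2, 2, 2, 1, 2, 1]
See 1: counts = {1: 1}
See 1: counts = {1: 2}
See 2: counts = {1: 2, 2: 1}
See 2: counts = {1: 2, 2: 2}
See 2: counts = {1: 2, 2: 3}
See 1: counts = {1: 3, 2: 3}
See 2: counts = {1: 3, 2: 4}
See 1: counts = {1: 4, 2: 4}

{1: 4, 2: 4}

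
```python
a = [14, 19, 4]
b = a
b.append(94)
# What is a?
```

After line 1: a = [14, 19, 4]
After line 2 (b = a is an alias, same object): a = [14, 19, 4], b = [14, 19, 4]
After line 3 (b.append mutates the shared list): a = [14, 19, 4, 94], b = [14, 19, 4, 94]

[14, 19, 4, 94]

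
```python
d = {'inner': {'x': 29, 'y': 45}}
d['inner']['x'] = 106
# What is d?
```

After line 1: d = {'inner': {'x': 29, 'y': 45}}
After line 2 (inner x overwritten): d = {'inner': {'x': 106, 'y': 45}}

{'inner': {'x': 106, 'y': 45}}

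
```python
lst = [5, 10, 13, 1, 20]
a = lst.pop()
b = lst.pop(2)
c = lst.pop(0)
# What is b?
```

After line 1: lst = [5, 10, 13, 1, 20]
After line 2 (pop() -> a = 20): lst = [5, 10, 13, 1]
After line 3 (pop(2) -> b = 13): lst = [5, 10, 1]
After line 4 (pop(0) -> c = 5): lst = [10, 1]

13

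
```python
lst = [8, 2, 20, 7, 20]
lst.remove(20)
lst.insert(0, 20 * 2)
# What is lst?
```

After line 1: lst = [8, 2, 20, 7, 20]
After line 2 (remove first 20): lst = [8, 2, 7, 20]
After line 3 (insert 40 at index 0): lst = [40, 8, 2, 7, 20]

[40, 8, 2, 7, 20]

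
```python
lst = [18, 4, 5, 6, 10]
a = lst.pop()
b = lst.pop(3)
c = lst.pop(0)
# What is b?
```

After line 1: lst = [18, 4, 5, 6, 10]
After line 2 (pop() -> a = 10): lst = [18, 4, 5, 6]
After line 3 (pop(3) -> b = 6): lst = [18, 4, 5]
After line 4 (pop(0) -> c = 18): lst = [4, 5]

6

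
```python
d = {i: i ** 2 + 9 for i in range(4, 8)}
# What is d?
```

{4: 25, 5: 34, 6: 45, 7: 58}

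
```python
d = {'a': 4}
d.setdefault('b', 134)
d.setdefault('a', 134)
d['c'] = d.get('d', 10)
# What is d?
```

After line 1: d = {'a': 4}
After line 2 (setdefault adds 'b'=134): d = {'a': 4, 'b': 134}
After line 3 (setdefault 'a' no-op, already exists): d = {'a': 4, 'b': 134}
After line 4 (get('d', 10) returns default since 'd' not in d): d = {'a': 4, 'b': 134, 'c': 10}

{'a': 4, 'b': 134, 'c': 10}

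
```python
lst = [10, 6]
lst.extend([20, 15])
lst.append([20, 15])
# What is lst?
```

After line 1: lst = [10, 6]
After line 2 (extend unpacks [20, 15]): lst = [10, 6, 20, 15]
After line 3 (append adds [20, 15] as single element): lst = [10, 6, 20, 15, [20, 15]]

[10, 6, 20, 15, [20, 15]]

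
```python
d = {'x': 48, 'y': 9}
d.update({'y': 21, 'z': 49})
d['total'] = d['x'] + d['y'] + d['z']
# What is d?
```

After line 1: d = {'x': 48, 'y': 9}
After line 2 (y overwritten, z added): d = {'x': 48, 'y': 21, 'z': 49}
After line 3 (total = 48 + 21 + 49 = 118): d = {'x': 48, 'y': 21, 'z': 49, 'total': 118}

{'x': 48, 'y': 21, 'z': 49, 'total': 118}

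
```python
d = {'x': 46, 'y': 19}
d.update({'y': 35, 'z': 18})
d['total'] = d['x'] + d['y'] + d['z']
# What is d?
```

After line 1: d = {'x': 46, 'y': 19}
After line 2 (y overwritten, z added): d = {'x': 46, 'y': 35, 'z': 18}
After line 3 (total = 46 + 35 + 18 = 99): d = {'x': 46, 'y': 35, 'z': 18, 'total': 99}

{'x': 46, 'y': 35, 'z': 18, 'total': 99}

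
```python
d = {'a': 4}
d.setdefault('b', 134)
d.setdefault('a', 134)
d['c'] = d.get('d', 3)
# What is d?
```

After line 1: d = {'a': 4}
After line 2 (setdefault adds 'b'=134): d = {'a': 4, 'b': 134}
After line 3 (setdefault 'a' no-op, already exists): d = {'a': 4, 'b': 134}
After line 4 (get('d', 3) returns default since 'd' not in d): d = {'a': 4, 'b': 134, 'c': 3}

{'a': 4, 'b': 134, 'c': 3}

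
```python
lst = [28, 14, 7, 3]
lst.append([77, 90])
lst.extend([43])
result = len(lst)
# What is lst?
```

After line 1: lst = [28, 14, 7, 3]
After line 2 (append adds [77, 90] as single element): lst = [28, 14, 7, 3, [77, 90]]
After line 3 (extend unpacks [43], adds 43): lst = [28, 14, 7, 3, [77, 90], 43]
After line 4: result = len(lst) = 6

[28, 14, 7, 3, [77, 90], 43]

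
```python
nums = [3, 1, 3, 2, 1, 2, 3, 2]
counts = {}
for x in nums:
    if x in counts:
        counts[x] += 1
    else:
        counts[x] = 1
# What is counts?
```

Initial: counts = {}, nums = [3, 1, 3, 2, 1, 2, 3, 2]
See 3: counts = {3: 1}
See 1: counts = {3: 1, 1: 1}
See 3: counts = {3: 2, 1: 1}
See 2: counts = {3: 2, 1: 1, 2: 1}
See 1: counts = {3: 2, 1: 2, 2: 1}
See 2: counts = {3: 2, 1: 2, 2: 2}
See 3: counts = {3: 3, 1: 2, 2: 2}
See 2: counts = {3: 3, 1: 2, 2: 3}

{3: 3, 1: 2, 2: 3}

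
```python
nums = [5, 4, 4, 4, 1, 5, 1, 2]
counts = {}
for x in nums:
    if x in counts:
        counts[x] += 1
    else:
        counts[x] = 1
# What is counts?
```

Initial: counts = {}, nums = [5, 4, 4, 4, 1, 5, 1, 2]
See 5: counts = {5: 1}
See 4: counts = {5: 1, 4: 1}
See 4: counts = {5: 1, 4: 2}
See 4: counts = {5: 1, 4: 3}
See 1: counts = {5: 1, 4: 3, 1: 1}
See 5: counts = {5: 2, 4: 3, 1: 1}
See 1: counts = {5: 2, 4: 3, 1: 2}
See 2: counts = {5: 2, 4: 3, 1: 2, 2: 1}

{5: 2, 4: 3, 1: 2, 2: 1}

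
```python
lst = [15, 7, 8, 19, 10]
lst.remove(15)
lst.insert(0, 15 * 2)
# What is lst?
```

After line 1: lst = [15, 7, 8, 19, 10]
After line 2 (remove first 15): lst = [7, 8, 19, 10]
After line 3 (insert 30 at index 0): lst = [30, 7, 8, 19, 10]

[30, 7, 8, 19, 10]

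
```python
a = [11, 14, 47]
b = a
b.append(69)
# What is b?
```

After line 1: a = [11, 14, 47]
After line 2 (b = a is an alias, same object): a = [11, 14, 47], b = [11, 14, 47]
After line 3 (b.append mutates the shared list): a = [11, 14, 47, 69], b = [11, 14, 47, 69]

[11, 14, 47, 69]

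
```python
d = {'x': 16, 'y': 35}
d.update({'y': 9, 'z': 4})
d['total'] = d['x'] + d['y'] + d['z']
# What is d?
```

After line 1: d = {'x': 16, 'y': 35}
After line 2 (y overwritten, z added): d = {'x': 16, 'y': 9, 'z': 4}
After line 3 (total = 16 + 9 + 4 = 29): d = {'x': 16, 'y': 9, 'z': 4, 'total': 29}

{'x': 16, 'y': 9, 'z': 4, 'total': 29}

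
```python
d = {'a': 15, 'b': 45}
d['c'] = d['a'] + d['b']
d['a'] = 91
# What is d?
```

After line 1: d = {'a': 15, 'b': 45}
After line 2 (d['c'] = 15 + 45): d = {'a': 15, 'b': 45, 'c': 60}
After line 3: d = {'a': 91, 'b': 45, 'c': 60}

{'a': 91, 'b': 45, 'c': 60}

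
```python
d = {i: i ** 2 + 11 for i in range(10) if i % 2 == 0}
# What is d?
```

{0: 11, 2: 15, 4: 27, 6: 47, 8: 75}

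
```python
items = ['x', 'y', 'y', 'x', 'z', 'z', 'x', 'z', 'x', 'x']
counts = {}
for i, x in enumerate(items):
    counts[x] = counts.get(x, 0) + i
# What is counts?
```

Initial: counts = {}, items = ['x', 'y', 'y', 'x', 'z', 'z', 'x', 'z', 'x', 'x']
i=0, x='x': counts = {'x': 0}
i=1, x='y': counts = {'x': 0, 'y': 1}
i=2, x='y': counts = {'x': 0, 'y': 3}
i=3, x='x': counts = {'x': 3, 'y': 3}
i=4, x='z': counts = {'x': 3, 'y': 3, 'z': 4}
i=5, x='z': counts = {'x': 3, 'y': 3, 'z': 9}
i=6, x='x': counts = {'x': 9, 'y': 3, 'z': 9}
i=7, x='z': counts = {'x': 9, 'y': 3, 'z': 16}
i=8, x='x': counts = {'x': 17, 'y': 3, 'z': 16}
i=9, x='x': counts = {'x': 26, 'y': 3, 'z': 16}

{'x': 26, 'y': 3, 'z': 16}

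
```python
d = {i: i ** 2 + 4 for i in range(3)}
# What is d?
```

{0: 4, 1: 5, 2: 8}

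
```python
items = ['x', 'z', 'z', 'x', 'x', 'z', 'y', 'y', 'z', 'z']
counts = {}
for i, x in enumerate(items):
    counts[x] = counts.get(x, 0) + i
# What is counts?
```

Initial: counts = {}, items = ['x', 'z', 'z', 'x', 'x', 'z', 'y', 'y', 'z', 'z']
i=0, x='x': counts = {'x': 0}
i=1, x='z': counts = {'x': 0, 'z': 1}
i=2, x='z': counts = {'x': 0, 'z': 3}
i=3, x='x': counts = {'x': 3, 'z': 3}
i=4, x='x': counts = {'x': 7, 'z': 3}
i=5, x='z': counts = {'x': 7, 'z': 8}
i=6, x='y': counts = {'x': 7, 'z': 8, 'y': 6}
i=7, x='y': counts = {'x': 7, 'z': 8, 'y': 13}
i=8, x='z': counts = {'x': 7, 'z': 16, 'y': 13}
i=9, x='z': counts = {'x': 7, 'z': 25, 'y': 13}

{'x': 7, 'z': 25, 'y': 13}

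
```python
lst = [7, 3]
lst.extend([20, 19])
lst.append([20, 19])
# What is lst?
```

After line 1: lst = [7, 3]
After line 2 (extend unpacks [20, 19]): lst = [7, 3, 20, 19]
After line 3 (append adds [20, 19] as single element): lst = [7, 3, 20, 19, [20, 19]]

[7, 3, 20, 19, [20, 19]]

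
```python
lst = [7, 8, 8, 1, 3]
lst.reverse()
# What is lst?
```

[3, 1, 8, 8, 7]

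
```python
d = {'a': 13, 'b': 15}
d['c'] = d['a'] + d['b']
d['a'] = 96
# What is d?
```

After line 1: d = {'a': 13, 'b': 15}
After line 2 (d['c'] = 13 + 15): d = {'a': 13, 'b': 15, 'c': 28}
After line 3: d = {'a': 96, 'b': 15, 'c': 28}

{'a': 96, 'b': 15, 'c': 28}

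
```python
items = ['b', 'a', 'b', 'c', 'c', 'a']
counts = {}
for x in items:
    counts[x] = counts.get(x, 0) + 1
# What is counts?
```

Initial: counts = {}, items = ['b', 'a', 'b', 'c', 'c', 'a']
See 'b': counts = {'b': 1}
See 'a': counts = {'b': 1, 'a': 1}
See 'b': counts = {'b': 2, 'a': 1}
See 'c': counts = {'b': 2, 'a': 1, 'c': 1}
See 'c': counts = {'b': 2, 'a': 1, 'c': 2}
See 'a': counts = {'b': 2, 'a': 2, 'c': 2}

{'b': 2, 'a': 2, 'c': 2}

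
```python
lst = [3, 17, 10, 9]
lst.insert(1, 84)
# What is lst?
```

[3, 84, 17, 10, 9]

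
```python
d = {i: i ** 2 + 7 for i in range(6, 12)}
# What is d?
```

{6: 43, 7: 56, 8: 71, 9: 88, 10: 107, 11: 128}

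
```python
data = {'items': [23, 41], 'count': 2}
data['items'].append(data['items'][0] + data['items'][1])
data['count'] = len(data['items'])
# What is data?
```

After line 1: data = {'items': [23, 41], 'count': 2}
After line 2 (append 23 + 41 = 64): data = {'items': [23, 41, 64], 'count': 2}
After line 3 (count = len(items) = 3): data = {'items': [23, 41, 64], 'count': 3}

{'items': [23, 41, 64], 'count': 3}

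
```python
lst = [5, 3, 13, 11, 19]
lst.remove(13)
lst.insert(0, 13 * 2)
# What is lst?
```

After line 1: lst = [5, 3, 13, 11, 19]
After line 2 (remove first 13): lst = [5, 3, 11, 19]
After line 3 (insert 26 at index 0): lst = [26, 5, 3, 11, 19]

[26, 5, 3, 11, 19]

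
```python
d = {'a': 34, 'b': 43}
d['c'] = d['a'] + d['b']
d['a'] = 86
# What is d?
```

After line 1: d = {'a': 34, 'b': 43}
After line 2 (d['c'] = 34 + 43): d = {'a': 34, 'b': 43, 'c': 77}
After line 3: d = {'a': 86, 'b': 43, 'c': 77}

{'a': 86, 'b': 43, 'c': 77}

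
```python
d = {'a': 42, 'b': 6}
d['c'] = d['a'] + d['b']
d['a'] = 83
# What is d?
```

After line 1: d = {'a': 42, 'b': 6}
After line 2 (d['c'] = 42 + 6): d = {'a': 42, 'b': 6, 'c': 48}
After line 3: d = {'a': 83, 'b': 6, 'c': 48}

{'a': 83, 'b': 6, 'c': 48}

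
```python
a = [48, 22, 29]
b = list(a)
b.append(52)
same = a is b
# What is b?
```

After line 1: a = [48, 22, 29]
After line 2 (b = list(a) is a shallow copy, new object): a = [48, 22, 29], b = [48, 22, 29]
After line 3 (append only mutates b): a = [48, 22, 29], b = [48, 22, 29, 52]
After line 4 (same = a is b; different objects -> False): same = False

[48, 22, 29, 52]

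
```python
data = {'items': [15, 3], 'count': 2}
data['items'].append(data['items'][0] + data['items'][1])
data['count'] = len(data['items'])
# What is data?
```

After line 1: data = {'items': [15, 3], 'count': 2}
After line 2 (append 15 + 3 = 18): data = {'items': [15, 3, 18], 'count': 2}
After line 3 (count = len(items) = 3): data = {'items': [15, 3, 18], 'count': 3}

{'items': [15, 3, 18], 'count': 3}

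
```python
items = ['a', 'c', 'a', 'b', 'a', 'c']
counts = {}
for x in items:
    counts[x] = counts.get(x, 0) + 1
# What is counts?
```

Initial: counts = {}, items = ['a', 'c', 'a', 'b', 'a', 'c']
See 'a': counts = {'a': 1}
See 'c': counts = {'a': 1, 'c': 1}
See 'a': counts = {'a': 2, 'c': 1}
See 'b': counts = {'a': 2, 'c': 1, 'b': 1}
See 'a': counts = {'a': 3, 'c': 1, 'b': 1}
See 'c': counts = {'a': 3, 'c': 2, 'b': 1}

{'a': 3, 'c': 2, 'b': 1}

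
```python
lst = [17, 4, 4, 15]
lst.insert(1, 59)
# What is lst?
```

[17, 59, 4, 4, 15]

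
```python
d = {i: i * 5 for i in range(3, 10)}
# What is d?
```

{3: 15, 4: 20, 5: 25, 6: 30, 7: 35, 8: 40, 9: 45}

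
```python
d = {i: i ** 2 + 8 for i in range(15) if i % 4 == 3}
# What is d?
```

{3: 17, 7: 57, 11: 129}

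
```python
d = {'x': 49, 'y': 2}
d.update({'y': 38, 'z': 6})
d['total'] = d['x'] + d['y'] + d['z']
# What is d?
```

After line 1: d = {'x': 49, 'y': 2}
After line 2 (y overwritten, z added): d = {'x': 49, 'y': 38, 'z': 6}
After line 3 (total = 49 + 38 + 6 = 93): d = {'x': 49, 'y': 38, 'z': 6, 'total': 93}

{'x': 49, 'y': 38, 'z': 6, 'total': 93}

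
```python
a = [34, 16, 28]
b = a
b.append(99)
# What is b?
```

After line 1: a = [34, 16, 28]
After line 2 (b = a is an alias, same object): a = [34, 16, 28], b = [34, 16, 28]
After line 3 (b.append mutates the shared list): a = [34, 16, 28, 99], b = [34, 16, 28, 99]

[34, 16, 28, 99]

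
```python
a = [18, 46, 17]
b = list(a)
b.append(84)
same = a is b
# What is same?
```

After line 1: a = [18, 46, 17]
After line 2 (b = list(a) is a shallow copy, new object): a = [18, 46, 17], b = [18, 46, 17]
After line 3 (append only mutates b): a = [18, 46, 17], b = [18, 46, 17, 84]
After line 4 (same = a is b; different objects -> False): same = False

False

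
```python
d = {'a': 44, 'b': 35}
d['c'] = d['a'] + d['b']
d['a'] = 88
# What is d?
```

After line 1: d = {'a': 44, 'b': 35}
After line 2 (d['c'] = 44 + 35): d = {'a': 44, 'b': 35, 'c': 79}
After line 3: d = {'a': 88, 'b': 35, 'c': 79}

{'a': 88, 'b': 35, 'c': 79}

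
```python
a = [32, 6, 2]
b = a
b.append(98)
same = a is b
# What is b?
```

After line 1: a = [32, 6, 2]
After line 2 (b = a is an alias, same object): a = [32, 6, 2], b = [32, 6, 2]
After line 3 (b.append mutates the shared list): a = [32, 6, 2, 98], b = [32, 6, 2, 98]
After line 4 (same = a is b; same object -> True): same = True

[32, 6, 2, 98]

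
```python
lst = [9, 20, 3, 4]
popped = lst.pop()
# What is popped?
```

4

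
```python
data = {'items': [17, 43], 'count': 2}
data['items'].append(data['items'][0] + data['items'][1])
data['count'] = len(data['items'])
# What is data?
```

After line 1: data = {'items': [17, 43], 'count': 2}
After line 2 (append 17 + 43 = 60): data = {'items': [17, 43, 60], 'count': 2}
After line 3 (count = len(items) = 3): data = {'items': [17, 43, 60], 'count': 3}

{'items': [17, 43, 60], 'count': 3}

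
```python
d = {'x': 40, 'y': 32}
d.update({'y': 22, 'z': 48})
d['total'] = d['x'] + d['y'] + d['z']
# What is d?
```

After line 1: d = {'x': 40, 'y': 32}
After line 2 (y overwritten, z added): d = {'x': 40, 'y': 22, 'z': 48}
After line 3 (total = 40 + 22 + 48 = 110): d = {'x': 40, 'y': 22, 'z': 48, 'total': 110}

{'x': 40, 'y': 22, 'z': 48, 'total': 110}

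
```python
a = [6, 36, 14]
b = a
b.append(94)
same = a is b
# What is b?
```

After line 1: a = [6, 36, 14]
After line 2 (b = a is an alias, same object): a = [6, 36, 14], b = [6, 36, 14]
After line 3 (b.append mutates the shared list): a = [6, 36, 14, 94], b = [6, 36, 14, 94]
After line 4 (same = a is b; same object -> True): same = True

[6, 36, 14, 94]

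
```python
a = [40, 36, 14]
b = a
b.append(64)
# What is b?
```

After line 1: a = [40, 36, 14]
After line 2 (b = a is an alias, same object): a = [40, 36, 14], b = [40, 36, 14]
After line 3 (b.append mutates the shared list): a = [40, 36, 14, 64], b = [40, 36, 14, 64]

[40, 36, 14, 64]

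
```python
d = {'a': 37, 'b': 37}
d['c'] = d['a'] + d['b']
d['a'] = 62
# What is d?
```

After line 1: d = {'a': 37, 'b': 37}
After line 2 (d['c'] = 37 + 37): d = {'a': 37, 'b': 37, 'c': 74}
After line 3: d = {'a': 62, 'b': 37, 'c': 74}

{'a': 62, 'b': 37, 'c': 74}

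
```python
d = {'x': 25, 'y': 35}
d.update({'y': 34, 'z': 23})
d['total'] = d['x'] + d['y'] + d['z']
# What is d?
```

After line 1: d = {'x': 25, 'y': 35}
After line 2 (y overwritten, z added): d = {'x': 25, 'y': 34, 'z': 23}
After line 3 (total = 25 + 34 + 23 = 82): d = {'x': 25, 'y': 34, 'z': 23, 'total': 82}

{'x': 25, 'y': 34, 'z': 23, 'total': 82}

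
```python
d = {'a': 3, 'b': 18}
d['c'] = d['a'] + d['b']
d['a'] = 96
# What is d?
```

After line 1: d = {'a': 3, 'b': 18}
After line 2 (d['c'] = 3 + 18): d = {'a': 3, 'b': 18, 'c': 21}
After line 3: d = {'a': 96, 'b': 18, 'c': 21}

{'a': 96, 'b': 18, 'c': 21}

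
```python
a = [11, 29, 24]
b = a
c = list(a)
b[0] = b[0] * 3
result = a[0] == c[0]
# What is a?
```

After line 1: a = [11, 29, 24]
After line 2 (b = a, alias): a = [11, 29, 24], b = [11, 29, 24]
After line 3 (c = list(a) is a copy, new object): c = [11, 29, 24]
After line 4 (b[0] = 11 * 3 = 33; mutates shared a/b): a = b = [33, 29, 24], c = [11, 29, 24]
After line 5 (a[0] = 33, c[0] = 11; result = False)

[33, 29, 24]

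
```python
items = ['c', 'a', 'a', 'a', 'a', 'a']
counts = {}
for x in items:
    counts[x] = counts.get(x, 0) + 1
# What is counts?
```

Initial: counts = {}, items = ['c', 'a', 'a', 'a', 'a', 'a']
See 'c': counts = {'c': 1}
See 'a': counts = {'c': 1, 'a': 1}
See 'a': counts = {'c': 1, 'a': 2}
See 'a': counts = {'c': 1, 'a': 3}
See 'a': counts = {'c': 1, 'a': 4}
See 'a': counts = {'c': 1, 'a': 5}

{'c': 1, 'a': 5}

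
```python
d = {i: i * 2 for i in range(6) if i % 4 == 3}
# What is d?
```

{3: 6}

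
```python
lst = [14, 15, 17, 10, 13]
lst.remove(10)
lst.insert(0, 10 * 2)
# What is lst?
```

After line 1: lst = [14, 15, 17, 10, 13]
After line 2 (remove first 10): lst = [14, 15, 17, 13]
After line 3 (insert 20 at index 0): lst = [20, 14, 15, 17, 13]

[20, 14, 15, 17, 13]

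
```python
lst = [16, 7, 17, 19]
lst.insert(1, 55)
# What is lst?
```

[16, 55, 7, 17, 19]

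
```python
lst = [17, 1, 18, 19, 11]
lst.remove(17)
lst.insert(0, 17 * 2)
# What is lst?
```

After line 1: lst = [17, 1, 18, 19, 11]
After line 2 (remove first 17): lst = [1, 18, 19, 11]
After line 3 (insert 34 at index 0): lst = [34, 1, 18, 19, 11]

[34, 1, 18, 19, 11]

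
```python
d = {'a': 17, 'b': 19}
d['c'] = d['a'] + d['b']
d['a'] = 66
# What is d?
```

After line 1: d = {'a': 17, 'b': 19}
After line 2 (d['c'] = 17 + 19): d = {'a': 17, 'b': 19, 'c': 36}
After line 3: d = {'a': 66, 'b': 19, 'c': 36}

{'a': 66, 'b': 19, 'c': 36}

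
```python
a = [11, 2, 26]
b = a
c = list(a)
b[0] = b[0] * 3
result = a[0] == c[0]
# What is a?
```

After line 1: a = [11, 2, 26]
After line 2 (b = a, alias): a = [11, 2, 26], b = [11, 2, 26]
After line 3 (c = list(a) is a copy, new object): c = [11, 2, 26]
After line 4 (b[0] = 11 * 3 = 33; mutates shared a/b): a = b = [33, 2, 26], c = [11, 2, 26]
After line 5 (a[0] = 33, c[0] = 11; result = False)

[33, 2, 26]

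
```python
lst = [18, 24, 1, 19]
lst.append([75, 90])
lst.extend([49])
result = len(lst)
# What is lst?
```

After line 1: lst = [18, 24, 1, 19]
After line 2 (append adds [75, 90] as single element): lst = [18, 24, 1, 19, [75, 90]]
After line 3 (extend unpacks [49], adds 49): lst = [18, 24, 1, 19, [75, 90], 49]
After line 4: result = len(lst) = 6

[18, 24, 1, 19, [75, 90], 49]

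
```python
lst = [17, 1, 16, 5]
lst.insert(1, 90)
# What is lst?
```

[17, 90, 1, 16, 5]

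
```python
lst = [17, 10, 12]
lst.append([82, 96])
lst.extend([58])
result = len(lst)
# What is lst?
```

After line 1: lst = [17, 10, 12]
After line 2 (append adds [82, 96] as single element): lst = [17, 10, 12, [82, 96]]
After line 3 (extend unpacks [58], adds 58): lst = [17, 10, 12, [82, 96], 58]
After line 4: result = len(lst) = 5

[17, 10, 12, [82, 96], 58]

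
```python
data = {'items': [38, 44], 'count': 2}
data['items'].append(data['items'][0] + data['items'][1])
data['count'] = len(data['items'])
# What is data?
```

After line 1: data = {'items': [38, 44], 'count': 2}
After line 2 (append 38 + 44 = 82): data = {'items': [38, 44, 82], 'count': 2}
After line 3 (count = len(items) = 3): data = {'items': [38, 44, 82], 'count': 3}

{'items': [38, 44, 82], 'count': 3}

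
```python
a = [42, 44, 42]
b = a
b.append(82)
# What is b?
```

After line 1: a = [42, 44, 42]
After line 2 (b = a is an alias, same object): a = [42, 44, 42], b = [42, 44, 42]
After line 3 (b.append mutates the shared list): a = [42, 44, 42, 82], b = [42, 44, 42, 82]

[42, 44, 42, 82]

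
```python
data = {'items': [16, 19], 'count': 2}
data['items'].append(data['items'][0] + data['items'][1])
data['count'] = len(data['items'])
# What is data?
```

After line 1: data = {'items': [16, 19], 'count': 2}
After line 2 (append 16 + 19 = 35): data = {'items': [16, 19, 35], 'count': 2}
After line 3 (count = len(items) = 3): data = {'items': [16, 19, 35], 'count': 3}

{'items': [16, 19, 35], 'count': 3}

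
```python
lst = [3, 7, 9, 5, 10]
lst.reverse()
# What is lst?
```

[10, 5, 9, 7, 3]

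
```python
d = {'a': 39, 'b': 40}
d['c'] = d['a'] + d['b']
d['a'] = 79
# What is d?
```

After line 1: d = {'a': 39, 'b': 40}
After line 2 (d['c'] = 39 + 40): d = {'a': 39, 'b': 40, 'c': 79}
After line 3: d = {'a': 79, 'b': 40, 'c': 79}

{'a': 79, 'b': 40, 'c': 79}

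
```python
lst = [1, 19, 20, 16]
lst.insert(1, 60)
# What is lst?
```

[1, 60, 19, 20, 16]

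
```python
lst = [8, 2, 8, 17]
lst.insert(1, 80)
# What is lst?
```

[8, 80, 2, 8, 17]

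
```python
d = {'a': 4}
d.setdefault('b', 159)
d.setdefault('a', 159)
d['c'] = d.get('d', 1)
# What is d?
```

After line 1: d = {'a': 4}
After line 2 (setdefault adds 'b'=159): d = {'a': 4, 'b': 159}
After line 3 (setdefault 'a' no-op, already exists): d = {'a': 4, 'b': 159}
After line 4 (get('d', 1) returns default since 'd' not in d): d = {'a': 4, 'b': 159, 'c': 1}

{'a': 4, 'b': 159, 'c': 1}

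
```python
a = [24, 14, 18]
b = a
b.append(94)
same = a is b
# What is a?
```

After line 1: a = [24, 14, 18]
After line 2 (b = a is an alias, same object): a = [24, 14, 18], b = [24, 14, 18]
After line 3 (b.append mutates the shared list): a = [24, 14, 18, 94], b = [24, 14, 18, 94]
After line 4 (same = a is b; same object -> True): same = True

[24, 14, 18, 94]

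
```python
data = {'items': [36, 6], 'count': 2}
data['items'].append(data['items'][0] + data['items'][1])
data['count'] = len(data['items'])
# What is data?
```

After line 1: data = {'items': [36, 6], 'count': 2}
After line 2 (append 36 + 6 = 42): data = {'items': [36, 6, 42], 'count': 2}
After line 3 (count = len(items) = 3): data = {'items': [36, 6, 42], 'count': 3}

{'items': [36, 6, 42], 'count': 3}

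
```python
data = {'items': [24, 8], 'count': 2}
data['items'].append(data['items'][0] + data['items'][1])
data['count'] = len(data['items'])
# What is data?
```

After line 1: data = {'items': [24, 8], 'count': 2}
After line 2 (append 24 + 8 = 32): data = {'items': [24, 8, 32], 'count': 2}
After line 3 (count = len(items) = 3): data = {'items': [24, 8, 32], 'count': 3}

{'items': [24, 8, 32], 'count': 3}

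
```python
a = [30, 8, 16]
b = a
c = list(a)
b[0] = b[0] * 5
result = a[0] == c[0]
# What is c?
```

After line 1: a = [30, 8, 16]
After line 2 (b = a, alias): a = [30, 8, 16], b = [30, 8, 16]
After line 3 (c = list(a) is a copy, new object): c = [30, 8, 16]
After line 4 (b[0] = 30 * 5 = 150; mutates shared a/b): a = b = [150, 8, 16], c = [30, 8, 16]
After line 5 (a[0] = 150, c[0] = 30; result = False)

[30, 8, 16]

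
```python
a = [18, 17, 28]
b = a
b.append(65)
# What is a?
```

After line 1: a = [18, 17, 28]
After line 2 (b = a is an alias, same object): a = [18, 17, 28], b = [18, 17, 28]
After line 3 (b.append mutates the shared list): a = [18, 17, 28, 65], b = [18, 17, 28, 65]

[18, 17, 28, 65]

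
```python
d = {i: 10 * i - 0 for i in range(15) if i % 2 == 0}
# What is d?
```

{0: 0, 2: 20, 4: 40, 6: 60, 8: 80, 10: 100, 12: 120, 14: 140}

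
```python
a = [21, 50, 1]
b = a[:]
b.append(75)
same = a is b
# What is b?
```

After line 1: a = [21, 50, 1]
After line 2 (b = a[:] is a shallow copy, new object): a = [21, 50, 1], b = [21, 50, 1]
After line 3 (append only mutates b): a = [21, 50, 1], b = [21, 50, 1, 75]
After line 4 (same = a is b; different objects -> False): same = False

[21, 50, 1, 75]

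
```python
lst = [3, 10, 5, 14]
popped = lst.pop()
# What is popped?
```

14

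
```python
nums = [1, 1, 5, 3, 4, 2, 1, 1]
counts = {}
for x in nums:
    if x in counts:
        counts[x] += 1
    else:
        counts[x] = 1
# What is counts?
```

Initial: counts = {}, nums = [1, 1, 5, 3, 4, 2, 1, 1]
See 1: counts = {1: 1}
See 1: counts = {1: 2}
See 5: counts = {1: 2, 5: 1}
See 3: counts = {1: 2, 5: 1, 3: 1}
See 4: counts = {1: 2, 5: 1, 3: 1, 4: 1}
See 2: counts = {1: 2, 5: 1, 3: 1, 4: 1, 2: 1}
See 1: counts = {1: 3, 5: 1, 3: 1, 4: 1, 2: 1}
See 1: counts = {1: 4, 5: 1, 3: 1, 4: 1, 2: 1}

{1: 4, 5: 1, 3: 1, 4: 1, 2: 1}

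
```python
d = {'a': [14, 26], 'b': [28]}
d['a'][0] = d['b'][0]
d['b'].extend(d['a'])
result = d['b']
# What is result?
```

After line 1: d = {'a': [14, 26], 'b': [28]}
After line 2 (a[0] = b[0] = 28): d = {'a': [28, 26], 'b': [28]}
After line 3 (b.extend(a) appends [28, 26]): d = {'a': [28, 26], 'b': [28, 28, 26]}
After line 4: result = d['b'] = [28, 28, 26]

[28, 28, 26]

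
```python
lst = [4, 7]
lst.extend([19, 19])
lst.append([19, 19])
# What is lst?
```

After line 1: lst = [4, 7]
After line 2 (extend unpacks [19, 19]): lst = [4, 7, 19, 19]
After line 3 (append adds [19, 19] as single element): lst = [4, 7, 19, 19, [19, 19]]

[4, 7, 19, 19, [19, 19]]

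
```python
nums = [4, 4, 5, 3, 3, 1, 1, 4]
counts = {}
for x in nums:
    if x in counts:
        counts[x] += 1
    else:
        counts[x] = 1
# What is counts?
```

Initial: counts = {}, nums = [4, 4, 5, 3, 3, 1, 1, 4]
See 4: counts = {4: 1}
See 4: counts = {4: 2}
See 5: counts = {4: 2, 5: 1}
See 3: counts = {4: 2, 5: 1, 3: 1}
See 3: counts = {4: 2, 5: 1, 3: 2}
See 1: counts = {4: 2, 5: 1, 3: 2, 1: 1}
See 1: counts = {4: 2, 5: 1, 3: 2, 1: 2}
See 4: counts = {4: 3, 5: 1, 3: 2, 1: 2}

{4: 3, 5: 1, 3: 2, 1: 2}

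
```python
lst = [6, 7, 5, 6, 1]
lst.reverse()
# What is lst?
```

[1, 6, 5, 7, 6]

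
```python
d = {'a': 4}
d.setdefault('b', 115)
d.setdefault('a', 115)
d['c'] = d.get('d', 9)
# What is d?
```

After line 1: d = {'a': 4}
After line 2 (setdefault adds 'b'=115): d = {'a': 4, 'b': 115}
After line 3 (setdefault 'a' no-op, already exists): d = {'a': 4, 'b': 115}
After line 4 (get('d', 9) returns default since 'd' not in d): d = {'a': 4, 'b': 115, 'c': 9}

{'a': 4, 'b': 115, 'c': 9}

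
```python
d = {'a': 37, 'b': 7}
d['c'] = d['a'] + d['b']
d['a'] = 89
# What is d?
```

After line 1: d = {'a': 37, 'b': 7}
After line 2 (d['c'] = 37 + 7): d = {'a': 37, 'b': 7, 'c': 44}
After line 3: d = {'a': 89, 'b': 7, 'c': 44}

{'a': 89, 'b': 7, 'c': 44}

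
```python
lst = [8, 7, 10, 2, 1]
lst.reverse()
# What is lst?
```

[1, 2, 10, 7, 8]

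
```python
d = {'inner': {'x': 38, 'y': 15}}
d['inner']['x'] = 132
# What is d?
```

After line 1: d = {'inner': {'x': 38, 'y': 15}}
After line 2 (inner x overwritten): d = {'inner': {'x': 132, 'y': 15}}

{'inner': {'x': 132, 'y': 15}}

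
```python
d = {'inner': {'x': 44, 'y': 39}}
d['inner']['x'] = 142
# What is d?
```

After line 1: d = {'inner': {'x': 44, 'y': 39}}
After line 2 (inner x overwritten): d = {'inner': {'x': 142, 'y': 39}}

{'inner': {'x': 142, 'y': 39}}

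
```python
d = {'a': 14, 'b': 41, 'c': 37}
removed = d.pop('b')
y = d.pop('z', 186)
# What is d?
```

After line 1: d = {'a': 14, 'b': 41, 'c': 37}
After line 2 (pop 'b' returns 41): d = {'a': 14, 'c': 37}, removed = 41
After line 3 (pop 'z' missing, returns default 186): d = {'a': 14, 'c': 37}, y = 186

{'a': 14, 'c': 37}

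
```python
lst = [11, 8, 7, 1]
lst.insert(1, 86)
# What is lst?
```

[11, 86, 8, 7, 1]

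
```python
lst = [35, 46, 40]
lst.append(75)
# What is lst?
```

[35, 46, 40, 75]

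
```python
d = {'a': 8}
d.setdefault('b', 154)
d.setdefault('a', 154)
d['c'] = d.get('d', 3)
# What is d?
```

After line 1: d = {'a': 8}
After line 2 (setdefault adds 'b'=154): d = {'a': 8, 'b': 154}
After line 3 (setdefault 'a' no-op, already exists): d = {'a': 8, 'b': 154}
After line 4 (get('d', 3) returns default since 'd' not in d): d = {'a': 8, 'b': 154, 'c': 3}

{'a': 8, 'b': 154, 'c': 3}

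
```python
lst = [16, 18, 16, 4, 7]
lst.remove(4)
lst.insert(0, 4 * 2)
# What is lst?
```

After line 1: lst = [16, 18, 16, 4, 7]
After line 2 (remove first 4): lst = [16, 18, 16, 7]
After line 3 (insert 8 at index 0): lst = [8, 16, 18, 16, 7]

[8, 16, 18, 16, 7]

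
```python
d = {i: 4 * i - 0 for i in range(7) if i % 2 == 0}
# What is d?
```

{0: 0, 2: 8, 4: 16, 6: 24}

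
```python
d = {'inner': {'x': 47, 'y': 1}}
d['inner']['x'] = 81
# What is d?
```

After line 1: d = {'inner': {'x': 47, 'y': 1}}
After line 2 (inner x overwritten): d = {'inner': {'x': 81, 'y': 1}}

{'inner': {'x': 81, 'y': 1}}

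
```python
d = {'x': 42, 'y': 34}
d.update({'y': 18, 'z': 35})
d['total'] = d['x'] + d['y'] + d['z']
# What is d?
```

After line 1: d = {'x': 42, 'y': 34}
After line 2 (y overwritten, z added): d = {'x': 42, 'y': 18, 'z': 35}
After line 3 (total = 42 + 18 + 35 = 95): d = {'x': 42, 'y': 18, 'z': 35, 'total': 95}

{'x': 42, 'y': 18, 'z': 35, 'total': 95}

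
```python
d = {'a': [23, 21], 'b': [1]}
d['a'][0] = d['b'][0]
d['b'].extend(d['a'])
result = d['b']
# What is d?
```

After line 1: d = {'a': [23, 21], 'b': [1]}
After line 2 (a[0] = b[0] = 1): d = {'a': [1, 21], 'b': [1]}
After line 3 (b.extend(a) appends [1, 21]): d = {'a': [1, 21], 'b': [1, 1, 21]}
After line 4: result = d['b'] = [1, 1, 21]

{'a': [1, 21], 'b': [1, 1, 21]}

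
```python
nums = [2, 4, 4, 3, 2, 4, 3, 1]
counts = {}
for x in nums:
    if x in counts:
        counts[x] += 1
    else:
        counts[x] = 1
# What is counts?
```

Initial: counts = {}, nums = [2, 4, 4, 3, 2, 4, 3, 1]
See 2: counts = {2: 1}
See 4: counts = {2: 1, 4: 1}
See 4: counts = {2: 1, 4: 2}
See 3: counts = {2: 1, 4: 2, 3: 1}
See 2: counts = {2: 2, 4: 2, 3: 1}
See 4: counts = {2: 2, 4: 3, 3: 1}
See 3: counts = {2: 2, 4: 3, 3: 2}
See 1: counts = {2: 2, 4: 3, 3: 2, 1: 1}

{2: 2, 4: 3, 3: 2, 1: 1}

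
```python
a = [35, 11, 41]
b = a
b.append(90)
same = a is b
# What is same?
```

After line 1: a = [35, 11, 41]
After line 2 (b = a is an alias, same object): a = [35, 11, 41], b = [35, 11, 41]
After line 3 (b.append mutates the shared list): a = [35, 11, 41, 90], b = [35, 11, 41, 90]
After line 4 (same = a is b; same object -> True): same = True

True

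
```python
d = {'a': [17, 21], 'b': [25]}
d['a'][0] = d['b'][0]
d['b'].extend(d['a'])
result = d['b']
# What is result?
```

After line 1: d = {'a': [17, 21], 'b': [25]}
After line 2 (a[0] = b[0] = 25): d = {'a': [25, 21], 'b': [25]}
After line 3 (b.extend(a) appends [25, 21]): d = {'a': [25, 21], 'b': [25, 25, 21]}
After line 4: result = d['b'] = [25, 25, 21]

[25, 25, 21]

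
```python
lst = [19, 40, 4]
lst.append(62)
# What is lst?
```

[19, 40, 4, 62]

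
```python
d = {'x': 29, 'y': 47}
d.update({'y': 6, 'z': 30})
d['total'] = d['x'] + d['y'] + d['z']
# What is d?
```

After line 1: d = {'x': 29, 'y': 47}
After line 2 (y overwritten, z added): d = {'x': 29, 'y': 6, 'z': 30}
After line 3 (total = 29 + 6 + 30 = 65): d = {'x': 29, 'y': 6, 'z': 30, 'total': 65}

{'x': 29, 'y': 6, 'z': 30, 'total': 65}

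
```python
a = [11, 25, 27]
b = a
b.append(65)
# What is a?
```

After line 1: a = [11, 25, 27]
After line 2 (b = a is an alias, same object): a = [11, 25, 27], b = [11, 25, 27]
After line 3 (b.append mutates the shared list): a = [11, 25, 27, 65], b = [11, 25, 27, 65]

[11, 25, 27, 65]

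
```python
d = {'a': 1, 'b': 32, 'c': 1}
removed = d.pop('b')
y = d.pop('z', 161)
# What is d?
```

After line 1: d = {'a': 1, 'b': 32, 'c': 1}
After line 2 (pop 'b' returns 32): d = {'a': 1, 'c': 1}, removed = 32
After line 3 (pop 'z' missing, returns default 161): d = {'a': 1, 'c': 1}, y = 161

{'a': 1, 'c': 1}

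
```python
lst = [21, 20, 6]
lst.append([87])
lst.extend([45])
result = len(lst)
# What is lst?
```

After line 1: lst = [21, 20, 6]
After line 2 (append adds [87] as single element): lst = [21, 20, 6, [87]]
After line 3 (extend unpacks [45], adds 45): lst = [21, 20, 6, [87], 45]
After line 4: result = len(lst) = 5

[21, 20, 6, [87], 45]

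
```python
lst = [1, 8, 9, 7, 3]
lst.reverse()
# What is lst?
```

[3, 7, 9, 8, 1]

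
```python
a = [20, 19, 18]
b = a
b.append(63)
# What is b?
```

After line 1: a = [20, 19, 18]
After line 2 (b = a is an alias, same object): a = [20, 19, 18], b = [20, 19, 18]
After line 3 (b.append mutates the shared list): a = [20, 19, 18, 63], b = [20, 19, 18, 63]

[20, 19, 18, 63]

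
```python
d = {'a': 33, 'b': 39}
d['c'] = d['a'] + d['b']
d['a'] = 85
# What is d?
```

After line 1: d = {'a': 33, 'b': 39}
After line 2 (d['c'] = 33 + 39): d = {'a': 33, 'b': 39, 'c': 72}
After line 3: d = {'a': 85, 'b': 39, 'c': 72}

{'a': 85, 'b': 39, 'c': 72}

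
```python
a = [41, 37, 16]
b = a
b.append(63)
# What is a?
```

After line 1: a = [41, 37, 16]
After line 2 (b = a is an alias, same object): a = [41, 37, 16], b = [41, 37, 16]
After line 3 (b.append mutates the shared list): a = [41, 37, 16, 63], b = [41, 37, 16, 63]

[41, 37, 16, 63]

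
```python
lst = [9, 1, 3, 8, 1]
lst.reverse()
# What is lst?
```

[1, 8, 3, 1, 9]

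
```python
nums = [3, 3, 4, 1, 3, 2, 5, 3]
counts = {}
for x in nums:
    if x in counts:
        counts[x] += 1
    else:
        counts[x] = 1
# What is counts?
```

Initial: counts = {}, nums = [3, 3, 4, 1, 3, 2, 5, 3]
See 3: counts = {3: 1}
See 3: counts = {3: 2}
See 4: counts = {3: 2, 4: 1}
See 1: counts = {3: 2, 4: 1, 1: 1}
See 3: counts = {3: 3, 4: 1, 1: 1}
See 2: counts = {3: 3, 4: 1, 1: 1, 2: 1}
See 5: counts = {3: 3, 4: 1, 1: 1, 2: 1, 5: 1}
See 3: counts = {3: 4, 4: 1, 1: 1, 2: 1, 5: 1}

{3: 4, 4: 1, 1: 1, 2: 1, 5: 1}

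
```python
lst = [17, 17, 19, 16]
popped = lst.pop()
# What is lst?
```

[17, 17, 19]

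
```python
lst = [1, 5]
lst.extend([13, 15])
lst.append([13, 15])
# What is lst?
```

After line 1: lst = [1, 5]
After line 2 (extend unpacks [13, 15]): lst = [1, 5, 13, 15]
After line 3 (append adds [13, 15] as single element): lst = [1, 5, 13, 15, [13, 15]]

[1, 5, 13, 15, [13, 15]]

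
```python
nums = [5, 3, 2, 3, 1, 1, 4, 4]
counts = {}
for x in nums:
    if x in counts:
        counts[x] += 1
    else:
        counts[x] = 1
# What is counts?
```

Initial: counts = {}, nums = [5, 3, 2, 3, 1, 1, 4, 4]
See 5: counts = {5: 1}
See 3: counts = {5: 1, 3: 1}
See 2: counts = {5: 1, 3: 1, 2: 1}
See 3: counts = {5: 1, 3: 2, 2: 1}
See 1: counts = {5: 1, 3: 2, 2: 1, 1: 1}
See 1: counts = {5: 1, 3: 2, 2: 1, 1: 2}
See 4: counts = {5: 1, 3: 2, 2: 1, 1: 2, 4: 1}
See 4: counts = {5: 1, 3: 2, 2: 1, 1: 2, 4: 2}

{5: 1, 3: 2, 2: 1, 1: 2, 4: 2}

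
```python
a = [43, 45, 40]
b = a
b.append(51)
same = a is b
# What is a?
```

After line 1: a = [43, 45, 40]
After line 2 (b = a is an alias, same object): a = [43, 45, 40], b = [43, 45, 40]
After line 3 (b.append mutates the shared list): a = [43, 45, 40, 51], b = [43, 45, 40, 51]
After line 4 (same = a is b; same object -> True): same = True

[43, 45, 40, 51]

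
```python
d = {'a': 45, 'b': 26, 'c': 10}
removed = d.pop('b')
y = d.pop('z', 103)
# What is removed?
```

After line 1: d = {'a': 45, 'b': 26, 'c': 10}
After line 2 (pop 'b' returns 26): d = {'a': 45, 'c': 10}, removed = 26
After line 3 (pop 'z' missing, returns default 103): d = {'a': 45, 'c': 10}, y = 103

26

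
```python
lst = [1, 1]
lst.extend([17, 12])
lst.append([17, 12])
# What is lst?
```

After line 1: lst = [1, 1]
After line 2 (extend unpacks [17, 12]): lst = [1, 1, 17, 12]
After line 3 (append adds [17, 12] as single element): lst = [1, 1, 17, 12, [17, 12]]

[1, 1, 17, 12, [17, 12]]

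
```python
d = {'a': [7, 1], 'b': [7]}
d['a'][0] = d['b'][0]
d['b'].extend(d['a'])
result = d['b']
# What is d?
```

After line 1: d = {'a': [7, 1], 'b': [7]}
After line 2 (a[0] = b[0] = 7): d = {'a': [7, 1], 'b': [7]}
After line 3 (b.extend(a) appends [7, 1]): d = {'a': [7, 1], 'b': [7, 7, 1]}
After line 4: result = d['b'] = [7, 7, 1]

{'a': [7, 1], 'b': [7, 7, 1]}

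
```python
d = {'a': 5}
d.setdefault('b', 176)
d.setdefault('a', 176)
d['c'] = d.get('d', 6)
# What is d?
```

After line 1: d = {'a': 5}
After line 2 (setdefault adds 'b'=176): d = {'a': 5, 'b': 176}
After line 3 (setdefault 'a' no-op, already exists): d = {'a': 5, 'b': 176}
After line 4 (get('d', 6) returns default since 'd' not in d): d = {'a': 5, 'b': 176, 'c': 6}

{'a': 5, 'b': 176, 'c': 6}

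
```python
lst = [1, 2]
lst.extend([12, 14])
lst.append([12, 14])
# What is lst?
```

After line 1: lst = [1, 2]
After line 2 (extend unpacks [12, 14]): lst = [1, 2, 12, 14]
After line 3 (append adds [12, 14] as single element): lst = [1, 2, 12, 14, [12, 14]]

[1, 2, 12, 14, [12, 14]]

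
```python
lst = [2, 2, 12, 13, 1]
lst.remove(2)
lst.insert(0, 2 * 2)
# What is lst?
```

After line 1: lst = [2, 2, 12, 13, 1]
After line 2 (remove first 2): lst = [2, 12, 13, 1]
After line 3 (insert 4 at index 0): lst = [4, 2, 12, 13, 1]

[4, 2, 12, 13, 1]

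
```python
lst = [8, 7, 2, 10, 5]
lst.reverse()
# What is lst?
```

[5, 10, 2, 7, 8]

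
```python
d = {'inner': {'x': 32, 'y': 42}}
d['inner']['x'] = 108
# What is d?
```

After line 1: d = {'inner': {'x': 32, 'y': 42}}
After line 2 (inner x overwritten): d = {'inner': {'x': 108, 'y': 42}}

{'inner': {'x': 108, 'y': 42}}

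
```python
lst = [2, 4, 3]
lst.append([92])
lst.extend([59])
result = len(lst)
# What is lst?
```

After line 1: lst = [2, 4, 3]
After line 2 (append adds [92] as single element): lst = [2, 4, 3, [92]]
After line 3 (extend unpacks [59], adds 59): lst = [2, 4, 3, [92], 59]
After line 4: result = len(lst) = 5

[2, 4, 3, [92], 59]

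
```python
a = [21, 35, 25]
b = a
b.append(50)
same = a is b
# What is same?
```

After line 1: a = [21, 35, 25]
After line 2 (b = a is an alias, same object): a = [21, 35, 25], b = [21, 35, 25]
After line 3 (b.append mutates the shared list): a = [21, 35, 25, 50], b = [21, 35, 25, 50]
After line 4 (same = a is b; same object -> True): same = True

True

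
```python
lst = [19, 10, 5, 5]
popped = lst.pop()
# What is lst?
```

[19, 10, 5]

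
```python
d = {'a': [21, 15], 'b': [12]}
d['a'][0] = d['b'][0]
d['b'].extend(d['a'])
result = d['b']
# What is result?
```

After line 1: d = {'a': [21, 15], 'b': [12]}
After line 2 (a[0] = b[0] = 12): d = {'a': [12, 15], 'b': [12]}
After line 3 (b.extend(a) appends [12, 15]): d = {'a': [12, 15], 'b': [12, 12, 15]}
After line 4: result = d['b'] = [12, 12, 15]

[12, 12, 15]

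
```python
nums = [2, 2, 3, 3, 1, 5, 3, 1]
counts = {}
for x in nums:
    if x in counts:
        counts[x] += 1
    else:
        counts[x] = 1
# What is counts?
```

Initial: counts = {}, nums = [2, 2, 3, 3, 1, 5, 3, 1]
See 2: counts = {2: 1}
See 2: counts = {2: 2}
See 3: counts = {2: 2, 3: 1}
See 3: counts = {2: 2, 3: 2}
See 1: counts = {2: 2, 3: 2, 1: 1}
See 5: counts = {2: 2, 3: 2, 1: 1, 5: 1}
See 3: counts = {2: 2, 3: 3, 1: 1, 5: 1}
See 1: counts = {2: 2, 3: 3, 1: 2, 5: 1}

{2: 2, 3: 3, 1: 2, 5: 1}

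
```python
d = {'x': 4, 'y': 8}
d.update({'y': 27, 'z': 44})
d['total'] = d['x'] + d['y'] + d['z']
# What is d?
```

After line 1: d = {'x': 4, 'y': 8}
After line 2 (y overwritten, z added): d = {'x': 4, 'y': 27, 'z': 44}
After line 3 (total = 4 + 27 + 44 = 75): d = {'x': 4, 'y': 27, 'z': 44, 'total': 75}

{'x': 4, 'y': 27, 'z': 44, 'total': 75}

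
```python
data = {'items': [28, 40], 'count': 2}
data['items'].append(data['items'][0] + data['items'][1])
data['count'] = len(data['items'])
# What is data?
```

After line 1: data = {'items': [28, 40], 'count': 2}
After line 2 (append 28 + 40 = 68): data = {'items': [28, 40, 68], 'count': 2}
After line 3 (count = len(items) = 3): data = {'items': [28, 40, 68], 'count': 3}

{'items': [28, 40, 68], 'count': 3}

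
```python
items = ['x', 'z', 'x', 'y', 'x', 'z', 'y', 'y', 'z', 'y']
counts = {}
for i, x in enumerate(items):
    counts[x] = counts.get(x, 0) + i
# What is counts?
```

Initial: counts = {}, items = ['x', 'z', 'x', 'y', 'x', 'z', 'y', 'y', 'z', 'y']
i=0, x='x': counts = {'x': 0}
i=1, x='z': counts = {'x': 0, 'z': 1}
i=2, x='x': counts = {'x': 2, 'z': 1}
i=3, x='y': counts = {'x': 2, 'z': 1, 'y': 3}
i=4, x='x': counts = {'x': 6, 'z': 1, 'y': 3}
i=5, x='z': counts = {'x': 6, 'z': 6, 'y': 3}
i=6, x='y': counts = {'x': 6, 'z': 6, 'y': 9}
i=7, x='y': counts = {'x': 6, 'z': 6, 'y': 16}
i=8, x='z': counts = {'x': 6, 'z': 14, 'y': 16}
i=9, x='y': counts = {'x': 6, 'z': 14, 'y': 25}

{'x': 6, 'z': 14, 'y': 25}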